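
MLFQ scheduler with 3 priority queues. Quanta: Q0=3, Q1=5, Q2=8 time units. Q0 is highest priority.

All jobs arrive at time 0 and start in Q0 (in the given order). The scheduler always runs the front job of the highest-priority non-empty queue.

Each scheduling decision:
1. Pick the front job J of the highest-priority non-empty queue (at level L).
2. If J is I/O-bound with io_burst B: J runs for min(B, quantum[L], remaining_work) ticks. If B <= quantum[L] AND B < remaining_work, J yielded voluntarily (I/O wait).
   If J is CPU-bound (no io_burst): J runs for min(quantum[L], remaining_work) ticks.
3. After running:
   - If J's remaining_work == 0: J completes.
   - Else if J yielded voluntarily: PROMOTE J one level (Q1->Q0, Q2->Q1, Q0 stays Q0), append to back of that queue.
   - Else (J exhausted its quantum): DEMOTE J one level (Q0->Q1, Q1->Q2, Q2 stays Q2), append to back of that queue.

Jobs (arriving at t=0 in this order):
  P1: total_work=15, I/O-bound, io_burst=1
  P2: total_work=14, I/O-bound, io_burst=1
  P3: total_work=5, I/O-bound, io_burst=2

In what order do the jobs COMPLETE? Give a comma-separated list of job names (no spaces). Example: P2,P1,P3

t=0-1: P1@Q0 runs 1, rem=14, I/O yield, promote→Q0. Q0=[P2,P3,P1] Q1=[] Q2=[]
t=1-2: P2@Q0 runs 1, rem=13, I/O yield, promote→Q0. Q0=[P3,P1,P2] Q1=[] Q2=[]
t=2-4: P3@Q0 runs 2, rem=3, I/O yield, promote→Q0. Q0=[P1,P2,P3] Q1=[] Q2=[]
t=4-5: P1@Q0 runs 1, rem=13, I/O yield, promote→Q0. Q0=[P2,P3,P1] Q1=[] Q2=[]
t=5-6: P2@Q0 runs 1, rem=12, I/O yield, promote→Q0. Q0=[P3,P1,P2] Q1=[] Q2=[]
t=6-8: P3@Q0 runs 2, rem=1, I/O yield, promote→Q0. Q0=[P1,P2,P3] Q1=[] Q2=[]
t=8-9: P1@Q0 runs 1, rem=12, I/O yield, promote→Q0. Q0=[P2,P3,P1] Q1=[] Q2=[]
t=9-10: P2@Q0 runs 1, rem=11, I/O yield, promote→Q0. Q0=[P3,P1,P2] Q1=[] Q2=[]
t=10-11: P3@Q0 runs 1, rem=0, completes. Q0=[P1,P2] Q1=[] Q2=[]
t=11-12: P1@Q0 runs 1, rem=11, I/O yield, promote→Q0. Q0=[P2,P1] Q1=[] Q2=[]
t=12-13: P2@Q0 runs 1, rem=10, I/O yield, promote→Q0. Q0=[P1,P2] Q1=[] Q2=[]
t=13-14: P1@Q0 runs 1, rem=10, I/O yield, promote→Q0. Q0=[P2,P1] Q1=[] Q2=[]
t=14-15: P2@Q0 runs 1, rem=9, I/O yield, promote→Q0. Q0=[P1,P2] Q1=[] Q2=[]
t=15-16: P1@Q0 runs 1, rem=9, I/O yield, promote→Q0. Q0=[P2,P1] Q1=[] Q2=[]
t=16-17: P2@Q0 runs 1, rem=8, I/O yield, promote→Q0. Q0=[P1,P2] Q1=[] Q2=[]
t=17-18: P1@Q0 runs 1, rem=8, I/O yield, promote→Q0. Q0=[P2,P1] Q1=[] Q2=[]
t=18-19: P2@Q0 runs 1, rem=7, I/O yield, promote→Q0. Q0=[P1,P2] Q1=[] Q2=[]
t=19-20: P1@Q0 runs 1, rem=7, I/O yield, promote→Q0. Q0=[P2,P1] Q1=[] Q2=[]
t=20-21: P2@Q0 runs 1, rem=6, I/O yield, promote→Q0. Q0=[P1,P2] Q1=[] Q2=[]
t=21-22: P1@Q0 runs 1, rem=6, I/O yield, promote→Q0. Q0=[P2,P1] Q1=[] Q2=[]
t=22-23: P2@Q0 runs 1, rem=5, I/O yield, promote→Q0. Q0=[P1,P2] Q1=[] Q2=[]
t=23-24: P1@Q0 runs 1, rem=5, I/O yield, promote→Q0. Q0=[P2,P1] Q1=[] Q2=[]
t=24-25: P2@Q0 runs 1, rem=4, I/O yield, promote→Q0. Q0=[P1,P2] Q1=[] Q2=[]
t=25-26: P1@Q0 runs 1, rem=4, I/O yield, promote→Q0. Q0=[P2,P1] Q1=[] Q2=[]
t=26-27: P2@Q0 runs 1, rem=3, I/O yield, promote→Q0. Q0=[P1,P2] Q1=[] Q2=[]
t=27-28: P1@Q0 runs 1, rem=3, I/O yield, promote→Q0. Q0=[P2,P1] Q1=[] Q2=[]
t=28-29: P2@Q0 runs 1, rem=2, I/O yield, promote→Q0. Q0=[P1,P2] Q1=[] Q2=[]
t=29-30: P1@Q0 runs 1, rem=2, I/O yield, promote→Q0. Q0=[P2,P1] Q1=[] Q2=[]
t=30-31: P2@Q0 runs 1, rem=1, I/O yield, promote→Q0. Q0=[P1,P2] Q1=[] Q2=[]
t=31-32: P1@Q0 runs 1, rem=1, I/O yield, promote→Q0. Q0=[P2,P1] Q1=[] Q2=[]
t=32-33: P2@Q0 runs 1, rem=0, completes. Q0=[P1] Q1=[] Q2=[]
t=33-34: P1@Q0 runs 1, rem=0, completes. Q0=[] Q1=[] Q2=[]

Answer: P3,P2,P1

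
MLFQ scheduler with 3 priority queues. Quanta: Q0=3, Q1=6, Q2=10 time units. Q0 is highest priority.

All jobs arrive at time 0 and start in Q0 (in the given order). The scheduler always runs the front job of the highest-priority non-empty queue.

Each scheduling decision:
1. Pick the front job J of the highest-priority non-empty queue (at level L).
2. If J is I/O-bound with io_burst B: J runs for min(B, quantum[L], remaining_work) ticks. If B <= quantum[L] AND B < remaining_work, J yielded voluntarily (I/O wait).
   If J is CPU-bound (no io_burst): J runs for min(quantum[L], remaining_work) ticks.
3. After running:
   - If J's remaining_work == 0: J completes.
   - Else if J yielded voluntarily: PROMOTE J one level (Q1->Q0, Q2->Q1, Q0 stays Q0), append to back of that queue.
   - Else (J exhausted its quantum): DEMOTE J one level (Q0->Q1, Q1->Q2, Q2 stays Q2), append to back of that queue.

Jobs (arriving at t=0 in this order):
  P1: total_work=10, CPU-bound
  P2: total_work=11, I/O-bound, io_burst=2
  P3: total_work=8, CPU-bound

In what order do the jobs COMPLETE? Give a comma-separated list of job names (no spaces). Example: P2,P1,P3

Answer: P2,P3,P1

Derivation:
t=0-3: P1@Q0 runs 3, rem=7, quantum used, demote→Q1. Q0=[P2,P3] Q1=[P1] Q2=[]
t=3-5: P2@Q0 runs 2, rem=9, I/O yield, promote→Q0. Q0=[P3,P2] Q1=[P1] Q2=[]
t=5-8: P3@Q0 runs 3, rem=5, quantum used, demote→Q1. Q0=[P2] Q1=[P1,P3] Q2=[]
t=8-10: P2@Q0 runs 2, rem=7, I/O yield, promote→Q0. Q0=[P2] Q1=[P1,P3] Q2=[]
t=10-12: P2@Q0 runs 2, rem=5, I/O yield, promote→Q0. Q0=[P2] Q1=[P1,P3] Q2=[]
t=12-14: P2@Q0 runs 2, rem=3, I/O yield, promote→Q0. Q0=[P2] Q1=[P1,P3] Q2=[]
t=14-16: P2@Q0 runs 2, rem=1, I/O yield, promote→Q0. Q0=[P2] Q1=[P1,P3] Q2=[]
t=16-17: P2@Q0 runs 1, rem=0, completes. Q0=[] Q1=[P1,P3] Q2=[]
t=17-23: P1@Q1 runs 6, rem=1, quantum used, demote→Q2. Q0=[] Q1=[P3] Q2=[P1]
t=23-28: P3@Q1 runs 5, rem=0, completes. Q0=[] Q1=[] Q2=[P1]
t=28-29: P1@Q2 runs 1, rem=0, completes. Q0=[] Q1=[] Q2=[]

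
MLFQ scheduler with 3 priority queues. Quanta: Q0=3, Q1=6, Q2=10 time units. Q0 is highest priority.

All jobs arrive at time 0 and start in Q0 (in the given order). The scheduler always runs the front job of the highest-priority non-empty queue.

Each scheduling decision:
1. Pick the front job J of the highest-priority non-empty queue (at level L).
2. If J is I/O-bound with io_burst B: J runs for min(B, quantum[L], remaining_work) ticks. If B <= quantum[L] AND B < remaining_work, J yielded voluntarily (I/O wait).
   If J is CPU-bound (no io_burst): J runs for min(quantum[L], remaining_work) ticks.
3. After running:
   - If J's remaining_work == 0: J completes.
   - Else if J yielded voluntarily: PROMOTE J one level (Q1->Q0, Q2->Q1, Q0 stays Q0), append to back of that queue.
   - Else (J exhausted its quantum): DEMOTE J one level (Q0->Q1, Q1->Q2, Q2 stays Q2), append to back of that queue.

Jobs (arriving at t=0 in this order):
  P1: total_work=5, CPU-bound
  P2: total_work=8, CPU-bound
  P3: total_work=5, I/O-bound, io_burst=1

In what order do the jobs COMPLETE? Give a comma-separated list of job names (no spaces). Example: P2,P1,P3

Answer: P3,P1,P2

Derivation:
t=0-3: P1@Q0 runs 3, rem=2, quantum used, demote→Q1. Q0=[P2,P3] Q1=[P1] Q2=[]
t=3-6: P2@Q0 runs 3, rem=5, quantum used, demote→Q1. Q0=[P3] Q1=[P1,P2] Q2=[]
t=6-7: P3@Q0 runs 1, rem=4, I/O yield, promote→Q0. Q0=[P3] Q1=[P1,P2] Q2=[]
t=7-8: P3@Q0 runs 1, rem=3, I/O yield, promote→Q0. Q0=[P3] Q1=[P1,P2] Q2=[]
t=8-9: P3@Q0 runs 1, rem=2, I/O yield, promote→Q0. Q0=[P3] Q1=[P1,P2] Q2=[]
t=9-10: P3@Q0 runs 1, rem=1, I/O yield, promote→Q0. Q0=[P3] Q1=[P1,P2] Q2=[]
t=10-11: P3@Q0 runs 1, rem=0, completes. Q0=[] Q1=[P1,P2] Q2=[]
t=11-13: P1@Q1 runs 2, rem=0, completes. Q0=[] Q1=[P2] Q2=[]
t=13-18: P2@Q1 runs 5, rem=0, completes. Q0=[] Q1=[] Q2=[]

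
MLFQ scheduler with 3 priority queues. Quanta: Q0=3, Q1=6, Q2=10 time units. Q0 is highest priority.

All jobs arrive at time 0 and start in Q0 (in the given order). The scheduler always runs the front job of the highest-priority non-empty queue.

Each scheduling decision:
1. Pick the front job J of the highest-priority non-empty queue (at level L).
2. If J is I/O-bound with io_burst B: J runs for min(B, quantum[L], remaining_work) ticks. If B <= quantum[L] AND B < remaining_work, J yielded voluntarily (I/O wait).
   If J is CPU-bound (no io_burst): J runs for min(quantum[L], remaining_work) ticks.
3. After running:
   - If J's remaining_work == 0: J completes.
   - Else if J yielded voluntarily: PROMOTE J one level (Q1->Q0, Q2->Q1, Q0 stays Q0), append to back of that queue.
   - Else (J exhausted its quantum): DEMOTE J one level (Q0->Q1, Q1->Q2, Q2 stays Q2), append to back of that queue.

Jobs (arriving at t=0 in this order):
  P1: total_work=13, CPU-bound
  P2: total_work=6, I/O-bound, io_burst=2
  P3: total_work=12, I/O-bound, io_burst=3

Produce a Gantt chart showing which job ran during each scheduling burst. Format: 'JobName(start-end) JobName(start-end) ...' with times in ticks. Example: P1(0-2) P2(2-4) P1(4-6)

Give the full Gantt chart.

t=0-3: P1@Q0 runs 3, rem=10, quantum used, demote→Q1. Q0=[P2,P3] Q1=[P1] Q2=[]
t=3-5: P2@Q0 runs 2, rem=4, I/O yield, promote→Q0. Q0=[P3,P2] Q1=[P1] Q2=[]
t=5-8: P3@Q0 runs 3, rem=9, I/O yield, promote→Q0. Q0=[P2,P3] Q1=[P1] Q2=[]
t=8-10: P2@Q0 runs 2, rem=2, I/O yield, promote→Q0. Q0=[P3,P2] Q1=[P1] Q2=[]
t=10-13: P3@Q0 runs 3, rem=6, I/O yield, promote→Q0. Q0=[P2,P3] Q1=[P1] Q2=[]
t=13-15: P2@Q0 runs 2, rem=0, completes. Q0=[P3] Q1=[P1] Q2=[]
t=15-18: P3@Q0 runs 3, rem=3, I/O yield, promote→Q0. Q0=[P3] Q1=[P1] Q2=[]
t=18-21: P3@Q0 runs 3, rem=0, completes. Q0=[] Q1=[P1] Q2=[]
t=21-27: P1@Q1 runs 6, rem=4, quantum used, demote→Q2. Q0=[] Q1=[] Q2=[P1]
t=27-31: P1@Q2 runs 4, rem=0, completes. Q0=[] Q1=[] Q2=[]

Answer: P1(0-3) P2(3-5) P3(5-8) P2(8-10) P3(10-13) P2(13-15) P3(15-18) P3(18-21) P1(21-27) P1(27-31)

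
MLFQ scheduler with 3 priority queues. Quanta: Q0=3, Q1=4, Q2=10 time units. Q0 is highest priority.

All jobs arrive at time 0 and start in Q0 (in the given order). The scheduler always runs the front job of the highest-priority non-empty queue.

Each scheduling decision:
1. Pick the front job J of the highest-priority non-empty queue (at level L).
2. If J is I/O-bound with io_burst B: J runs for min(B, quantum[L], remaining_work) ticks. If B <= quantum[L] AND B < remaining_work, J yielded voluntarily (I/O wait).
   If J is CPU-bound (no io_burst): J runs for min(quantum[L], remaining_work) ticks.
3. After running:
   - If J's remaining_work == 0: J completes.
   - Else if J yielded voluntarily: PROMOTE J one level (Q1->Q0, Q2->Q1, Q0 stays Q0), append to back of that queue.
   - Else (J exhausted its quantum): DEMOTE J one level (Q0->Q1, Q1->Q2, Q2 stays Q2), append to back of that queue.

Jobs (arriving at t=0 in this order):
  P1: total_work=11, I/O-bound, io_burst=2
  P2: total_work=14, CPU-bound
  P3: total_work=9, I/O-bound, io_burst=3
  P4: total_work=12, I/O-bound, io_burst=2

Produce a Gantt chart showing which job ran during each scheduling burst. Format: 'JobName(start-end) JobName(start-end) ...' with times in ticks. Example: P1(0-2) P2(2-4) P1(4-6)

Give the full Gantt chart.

t=0-2: P1@Q0 runs 2, rem=9, I/O yield, promote→Q0. Q0=[P2,P3,P4,P1] Q1=[] Q2=[]
t=2-5: P2@Q0 runs 3, rem=11, quantum used, demote→Q1. Q0=[P3,P4,P1] Q1=[P2] Q2=[]
t=5-8: P3@Q0 runs 3, rem=6, I/O yield, promote→Q0. Q0=[P4,P1,P3] Q1=[P2] Q2=[]
t=8-10: P4@Q0 runs 2, rem=10, I/O yield, promote→Q0. Q0=[P1,P3,P4] Q1=[P2] Q2=[]
t=10-12: P1@Q0 runs 2, rem=7, I/O yield, promote→Q0. Q0=[P3,P4,P1] Q1=[P2] Q2=[]
t=12-15: P3@Q0 runs 3, rem=3, I/O yield, promote→Q0. Q0=[P4,P1,P3] Q1=[P2] Q2=[]
t=15-17: P4@Q0 runs 2, rem=8, I/O yield, promote→Q0. Q0=[P1,P3,P4] Q1=[P2] Q2=[]
t=17-19: P1@Q0 runs 2, rem=5, I/O yield, promote→Q0. Q0=[P3,P4,P1] Q1=[P2] Q2=[]
t=19-22: P3@Q0 runs 3, rem=0, completes. Q0=[P4,P1] Q1=[P2] Q2=[]
t=22-24: P4@Q0 runs 2, rem=6, I/O yield, promote→Q0. Q0=[P1,P4] Q1=[P2] Q2=[]
t=24-26: P1@Q0 runs 2, rem=3, I/O yield, promote→Q0. Q0=[P4,P1] Q1=[P2] Q2=[]
t=26-28: P4@Q0 runs 2, rem=4, I/O yield, promote→Q0. Q0=[P1,P4] Q1=[P2] Q2=[]
t=28-30: P1@Q0 runs 2, rem=1, I/O yield, promote→Q0. Q0=[P4,P1] Q1=[P2] Q2=[]
t=30-32: P4@Q0 runs 2, rem=2, I/O yield, promote→Q0. Q0=[P1,P4] Q1=[P2] Q2=[]
t=32-33: P1@Q0 runs 1, rem=0, completes. Q0=[P4] Q1=[P2] Q2=[]
t=33-35: P4@Q0 runs 2, rem=0, completes. Q0=[] Q1=[P2] Q2=[]
t=35-39: P2@Q1 runs 4, rem=7, quantum used, demote→Q2. Q0=[] Q1=[] Q2=[P2]
t=39-46: P2@Q2 runs 7, rem=0, completes. Q0=[] Q1=[] Q2=[]

Answer: P1(0-2) P2(2-5) P3(5-8) P4(8-10) P1(10-12) P3(12-15) P4(15-17) P1(17-19) P3(19-22) P4(22-24) P1(24-26) P4(26-28) P1(28-30) P4(30-32) P1(32-33) P4(33-35) P2(35-39) P2(39-46)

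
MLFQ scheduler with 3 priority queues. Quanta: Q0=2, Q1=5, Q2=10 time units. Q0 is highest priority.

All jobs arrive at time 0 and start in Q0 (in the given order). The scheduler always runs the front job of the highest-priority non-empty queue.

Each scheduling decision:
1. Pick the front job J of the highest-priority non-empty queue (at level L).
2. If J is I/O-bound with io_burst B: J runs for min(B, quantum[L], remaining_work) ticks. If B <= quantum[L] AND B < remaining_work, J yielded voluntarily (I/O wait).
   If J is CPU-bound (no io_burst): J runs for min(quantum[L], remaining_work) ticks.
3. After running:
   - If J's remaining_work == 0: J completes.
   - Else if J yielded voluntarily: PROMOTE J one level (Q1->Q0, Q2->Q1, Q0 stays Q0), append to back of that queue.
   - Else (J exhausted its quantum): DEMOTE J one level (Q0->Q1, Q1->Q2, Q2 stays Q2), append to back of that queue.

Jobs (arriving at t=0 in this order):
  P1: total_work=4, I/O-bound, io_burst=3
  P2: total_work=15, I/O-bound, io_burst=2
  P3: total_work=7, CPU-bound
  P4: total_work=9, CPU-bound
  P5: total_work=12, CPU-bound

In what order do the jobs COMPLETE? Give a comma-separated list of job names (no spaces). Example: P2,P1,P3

t=0-2: P1@Q0 runs 2, rem=2, quantum used, demote→Q1. Q0=[P2,P3,P4,P5] Q1=[P1] Q2=[]
t=2-4: P2@Q0 runs 2, rem=13, I/O yield, promote→Q0. Q0=[P3,P4,P5,P2] Q1=[P1] Q2=[]
t=4-6: P3@Q0 runs 2, rem=5, quantum used, demote→Q1. Q0=[P4,P5,P2] Q1=[P1,P3] Q2=[]
t=6-8: P4@Q0 runs 2, rem=7, quantum used, demote→Q1. Q0=[P5,P2] Q1=[P1,P3,P4] Q2=[]
t=8-10: P5@Q0 runs 2, rem=10, quantum used, demote→Q1. Q0=[P2] Q1=[P1,P3,P4,P5] Q2=[]
t=10-12: P2@Q0 runs 2, rem=11, I/O yield, promote→Q0. Q0=[P2] Q1=[P1,P3,P4,P5] Q2=[]
t=12-14: P2@Q0 runs 2, rem=9, I/O yield, promote→Q0. Q0=[P2] Q1=[P1,P3,P4,P5] Q2=[]
t=14-16: P2@Q0 runs 2, rem=7, I/O yield, promote→Q0. Q0=[P2] Q1=[P1,P3,P4,P5] Q2=[]
t=16-18: P2@Q0 runs 2, rem=5, I/O yield, promote→Q0. Q0=[P2] Q1=[P1,P3,P4,P5] Q2=[]
t=18-20: P2@Q0 runs 2, rem=3, I/O yield, promote→Q0. Q0=[P2] Q1=[P1,P3,P4,P5] Q2=[]
t=20-22: P2@Q0 runs 2, rem=1, I/O yield, promote→Q0. Q0=[P2] Q1=[P1,P3,P4,P5] Q2=[]
t=22-23: P2@Q0 runs 1, rem=0, completes. Q0=[] Q1=[P1,P3,P4,P5] Q2=[]
t=23-25: P1@Q1 runs 2, rem=0, completes. Q0=[] Q1=[P3,P4,P5] Q2=[]
t=25-30: P3@Q1 runs 5, rem=0, completes. Q0=[] Q1=[P4,P5] Q2=[]
t=30-35: P4@Q1 runs 5, rem=2, quantum used, demote→Q2. Q0=[] Q1=[P5] Q2=[P4]
t=35-40: P5@Q1 runs 5, rem=5, quantum used, demote→Q2. Q0=[] Q1=[] Q2=[P4,P5]
t=40-42: P4@Q2 runs 2, rem=0, completes. Q0=[] Q1=[] Q2=[P5]
t=42-47: P5@Q2 runs 5, rem=0, completes. Q0=[] Q1=[] Q2=[]

Answer: P2,P1,P3,P4,P5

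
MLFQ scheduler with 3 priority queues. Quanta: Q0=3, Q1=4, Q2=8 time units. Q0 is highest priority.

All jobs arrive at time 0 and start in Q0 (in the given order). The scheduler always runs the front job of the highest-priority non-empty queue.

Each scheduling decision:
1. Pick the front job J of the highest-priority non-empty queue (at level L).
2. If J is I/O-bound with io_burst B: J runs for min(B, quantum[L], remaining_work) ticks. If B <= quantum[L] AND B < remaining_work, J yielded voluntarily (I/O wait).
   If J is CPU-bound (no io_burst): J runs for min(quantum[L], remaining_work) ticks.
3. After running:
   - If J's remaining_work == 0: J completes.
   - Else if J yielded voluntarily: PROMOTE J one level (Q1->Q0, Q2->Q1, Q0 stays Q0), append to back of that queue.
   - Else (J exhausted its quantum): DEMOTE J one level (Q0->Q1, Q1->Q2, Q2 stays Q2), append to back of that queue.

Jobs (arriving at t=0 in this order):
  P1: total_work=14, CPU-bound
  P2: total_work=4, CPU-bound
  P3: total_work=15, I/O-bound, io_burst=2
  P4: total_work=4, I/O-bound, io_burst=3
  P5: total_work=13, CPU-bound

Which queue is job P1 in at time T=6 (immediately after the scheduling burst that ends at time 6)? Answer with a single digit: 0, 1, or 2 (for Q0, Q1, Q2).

t=0-3: P1@Q0 runs 3, rem=11, quantum used, demote→Q1. Q0=[P2,P3,P4,P5] Q1=[P1] Q2=[]
t=3-6: P2@Q0 runs 3, rem=1, quantum used, demote→Q1. Q0=[P3,P4,P5] Q1=[P1,P2] Q2=[]
t=6-8: P3@Q0 runs 2, rem=13, I/O yield, promote→Q0. Q0=[P4,P5,P3] Q1=[P1,P2] Q2=[]
t=8-11: P4@Q0 runs 3, rem=1, I/O yield, promote→Q0. Q0=[P5,P3,P4] Q1=[P1,P2] Q2=[]
t=11-14: P5@Q0 runs 3, rem=10, quantum used, demote→Q1. Q0=[P3,P4] Q1=[P1,P2,P5] Q2=[]
t=14-16: P3@Q0 runs 2, rem=11, I/O yield, promote→Q0. Q0=[P4,P3] Q1=[P1,P2,P5] Q2=[]
t=16-17: P4@Q0 runs 1, rem=0, completes. Q0=[P3] Q1=[P1,P2,P5] Q2=[]
t=17-19: P3@Q0 runs 2, rem=9, I/O yield, promote→Q0. Q0=[P3] Q1=[P1,P2,P5] Q2=[]
t=19-21: P3@Q0 runs 2, rem=7, I/O yield, promote→Q0. Q0=[P3] Q1=[P1,P2,P5] Q2=[]
t=21-23: P3@Q0 runs 2, rem=5, I/O yield, promote→Q0. Q0=[P3] Q1=[P1,P2,P5] Q2=[]
t=23-25: P3@Q0 runs 2, rem=3, I/O yield, promote→Q0. Q0=[P3] Q1=[P1,P2,P5] Q2=[]
t=25-27: P3@Q0 runs 2, rem=1, I/O yield, promote→Q0. Q0=[P3] Q1=[P1,P2,P5] Q2=[]
t=27-28: P3@Q0 runs 1, rem=0, completes. Q0=[] Q1=[P1,P2,P5] Q2=[]
t=28-32: P1@Q1 runs 4, rem=7, quantum used, demote→Q2. Q0=[] Q1=[P2,P5] Q2=[P1]
t=32-33: P2@Q1 runs 1, rem=0, completes. Q0=[] Q1=[P5] Q2=[P1]
t=33-37: P5@Q1 runs 4, rem=6, quantum used, demote→Q2. Q0=[] Q1=[] Q2=[P1,P5]
t=37-44: P1@Q2 runs 7, rem=0, completes. Q0=[] Q1=[] Q2=[P5]
t=44-50: P5@Q2 runs 6, rem=0, completes. Q0=[] Q1=[] Q2=[]

Answer: 1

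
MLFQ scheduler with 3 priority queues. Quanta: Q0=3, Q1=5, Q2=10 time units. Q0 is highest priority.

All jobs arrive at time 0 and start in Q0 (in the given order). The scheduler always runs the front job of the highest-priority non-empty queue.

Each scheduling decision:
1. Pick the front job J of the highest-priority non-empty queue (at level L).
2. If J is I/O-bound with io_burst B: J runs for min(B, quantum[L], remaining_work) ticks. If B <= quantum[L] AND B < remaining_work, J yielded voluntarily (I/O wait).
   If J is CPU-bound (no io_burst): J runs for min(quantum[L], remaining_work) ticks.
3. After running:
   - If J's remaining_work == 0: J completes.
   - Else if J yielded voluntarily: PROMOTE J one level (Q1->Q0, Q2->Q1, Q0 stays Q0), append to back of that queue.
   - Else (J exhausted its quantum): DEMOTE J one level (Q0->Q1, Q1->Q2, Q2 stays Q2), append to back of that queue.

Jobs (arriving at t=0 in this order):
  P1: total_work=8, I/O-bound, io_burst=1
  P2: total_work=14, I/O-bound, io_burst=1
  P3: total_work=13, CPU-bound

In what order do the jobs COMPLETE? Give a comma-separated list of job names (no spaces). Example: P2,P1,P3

Answer: P1,P2,P3

Derivation:
t=0-1: P1@Q0 runs 1, rem=7, I/O yield, promote→Q0. Q0=[P2,P3,P1] Q1=[] Q2=[]
t=1-2: P2@Q0 runs 1, rem=13, I/O yield, promote→Q0. Q0=[P3,P1,P2] Q1=[] Q2=[]
t=2-5: P3@Q0 runs 3, rem=10, quantum used, demote→Q1. Q0=[P1,P2] Q1=[P3] Q2=[]
t=5-6: P1@Q0 runs 1, rem=6, I/O yield, promote→Q0. Q0=[P2,P1] Q1=[P3] Q2=[]
t=6-7: P2@Q0 runs 1, rem=12, I/O yield, promote→Q0. Q0=[P1,P2] Q1=[P3] Q2=[]
t=7-8: P1@Q0 runs 1, rem=5, I/O yield, promote→Q0. Q0=[P2,P1] Q1=[P3] Q2=[]
t=8-9: P2@Q0 runs 1, rem=11, I/O yield, promote→Q0. Q0=[P1,P2] Q1=[P3] Q2=[]
t=9-10: P1@Q0 runs 1, rem=4, I/O yield, promote→Q0. Q0=[P2,P1] Q1=[P3] Q2=[]
t=10-11: P2@Q0 runs 1, rem=10, I/O yield, promote→Q0. Q0=[P1,P2] Q1=[P3] Q2=[]
t=11-12: P1@Q0 runs 1, rem=3, I/O yield, promote→Q0. Q0=[P2,P1] Q1=[P3] Q2=[]
t=12-13: P2@Q0 runs 1, rem=9, I/O yield, promote→Q0. Q0=[P1,P2] Q1=[P3] Q2=[]
t=13-14: P1@Q0 runs 1, rem=2, I/O yield, promote→Q0. Q0=[P2,P1] Q1=[P3] Q2=[]
t=14-15: P2@Q0 runs 1, rem=8, I/O yield, promote→Q0. Q0=[P1,P2] Q1=[P3] Q2=[]
t=15-16: P1@Q0 runs 1, rem=1, I/O yield, promote→Q0. Q0=[P2,P1] Q1=[P3] Q2=[]
t=16-17: P2@Q0 runs 1, rem=7, I/O yield, promote→Q0. Q0=[P1,P2] Q1=[P3] Q2=[]
t=17-18: P1@Q0 runs 1, rem=0, completes. Q0=[P2] Q1=[P3] Q2=[]
t=18-19: P2@Q0 runs 1, rem=6, I/O yield, promote→Q0. Q0=[P2] Q1=[P3] Q2=[]
t=19-20: P2@Q0 runs 1, rem=5, I/O yield, promote→Q0. Q0=[P2] Q1=[P3] Q2=[]
t=20-21: P2@Q0 runs 1, rem=4, I/O yield, promote→Q0. Q0=[P2] Q1=[P3] Q2=[]
t=21-22: P2@Q0 runs 1, rem=3, I/O yield, promote→Q0. Q0=[P2] Q1=[P3] Q2=[]
t=22-23: P2@Q0 runs 1, rem=2, I/O yield, promote→Q0. Q0=[P2] Q1=[P3] Q2=[]
t=23-24: P2@Q0 runs 1, rem=1, I/O yield, promote→Q0. Q0=[P2] Q1=[P3] Q2=[]
t=24-25: P2@Q0 runs 1, rem=0, completes. Q0=[] Q1=[P3] Q2=[]
t=25-30: P3@Q1 runs 5, rem=5, quantum used, demote→Q2. Q0=[] Q1=[] Q2=[P3]
t=30-35: P3@Q2 runs 5, rem=0, completes. Q0=[] Q1=[] Q2=[]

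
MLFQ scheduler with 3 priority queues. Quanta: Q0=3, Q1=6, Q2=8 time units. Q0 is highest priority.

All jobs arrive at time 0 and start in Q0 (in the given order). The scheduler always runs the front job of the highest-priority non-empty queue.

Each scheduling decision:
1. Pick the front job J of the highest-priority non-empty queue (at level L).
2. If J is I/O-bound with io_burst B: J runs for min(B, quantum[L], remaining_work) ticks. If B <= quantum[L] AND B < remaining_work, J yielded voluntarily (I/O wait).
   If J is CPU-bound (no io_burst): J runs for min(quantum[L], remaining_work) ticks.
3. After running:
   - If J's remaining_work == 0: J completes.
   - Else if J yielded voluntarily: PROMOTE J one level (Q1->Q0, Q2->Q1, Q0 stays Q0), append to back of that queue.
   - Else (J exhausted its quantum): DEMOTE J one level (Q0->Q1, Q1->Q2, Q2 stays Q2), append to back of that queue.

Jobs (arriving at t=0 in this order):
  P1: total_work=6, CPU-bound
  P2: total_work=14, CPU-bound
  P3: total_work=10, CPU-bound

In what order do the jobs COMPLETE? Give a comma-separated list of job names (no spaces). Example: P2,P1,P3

Answer: P1,P2,P3

Derivation:
t=0-3: P1@Q0 runs 3, rem=3, quantum used, demote→Q1. Q0=[P2,P3] Q1=[P1] Q2=[]
t=3-6: P2@Q0 runs 3, rem=11, quantum used, demote→Q1. Q0=[P3] Q1=[P1,P2] Q2=[]
t=6-9: P3@Q0 runs 3, rem=7, quantum used, demote→Q1. Q0=[] Q1=[P1,P2,P3] Q2=[]
t=9-12: P1@Q1 runs 3, rem=0, completes. Q0=[] Q1=[P2,P3] Q2=[]
t=12-18: P2@Q1 runs 6, rem=5, quantum used, demote→Q2. Q0=[] Q1=[P3] Q2=[P2]
t=18-24: P3@Q1 runs 6, rem=1, quantum used, demote→Q2. Q0=[] Q1=[] Q2=[P2,P3]
t=24-29: P2@Q2 runs 5, rem=0, completes. Q0=[] Q1=[] Q2=[P3]
t=29-30: P3@Q2 runs 1, rem=0, completes. Q0=[] Q1=[] Q2=[]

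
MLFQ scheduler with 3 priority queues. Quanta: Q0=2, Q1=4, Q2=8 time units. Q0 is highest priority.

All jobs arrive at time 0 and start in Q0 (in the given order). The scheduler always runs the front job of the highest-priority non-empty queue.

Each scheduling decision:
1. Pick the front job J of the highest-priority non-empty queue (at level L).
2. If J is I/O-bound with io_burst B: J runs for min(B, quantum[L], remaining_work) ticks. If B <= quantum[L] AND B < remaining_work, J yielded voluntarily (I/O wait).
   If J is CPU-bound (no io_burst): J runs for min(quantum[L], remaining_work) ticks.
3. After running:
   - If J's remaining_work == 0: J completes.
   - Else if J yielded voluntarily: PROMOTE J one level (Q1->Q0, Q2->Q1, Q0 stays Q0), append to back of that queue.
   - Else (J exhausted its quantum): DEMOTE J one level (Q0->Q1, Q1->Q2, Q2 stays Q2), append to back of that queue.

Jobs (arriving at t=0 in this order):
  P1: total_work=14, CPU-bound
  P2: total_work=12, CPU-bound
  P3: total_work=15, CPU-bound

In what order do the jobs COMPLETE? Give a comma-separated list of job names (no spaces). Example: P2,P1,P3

Answer: P1,P2,P3

Derivation:
t=0-2: P1@Q0 runs 2, rem=12, quantum used, demote→Q1. Q0=[P2,P3] Q1=[P1] Q2=[]
t=2-4: P2@Q0 runs 2, rem=10, quantum used, demote→Q1. Q0=[P3] Q1=[P1,P2] Q2=[]
t=4-6: P3@Q0 runs 2, rem=13, quantum used, demote→Q1. Q0=[] Q1=[P1,P2,P3] Q2=[]
t=6-10: P1@Q1 runs 4, rem=8, quantum used, demote→Q2. Q0=[] Q1=[P2,P3] Q2=[P1]
t=10-14: P2@Q1 runs 4, rem=6, quantum used, demote→Q2. Q0=[] Q1=[P3] Q2=[P1,P2]
t=14-18: P3@Q1 runs 4, rem=9, quantum used, demote→Q2. Q0=[] Q1=[] Q2=[P1,P2,P3]
t=18-26: P1@Q2 runs 8, rem=0, completes. Q0=[] Q1=[] Q2=[P2,P3]
t=26-32: P2@Q2 runs 6, rem=0, completes. Q0=[] Q1=[] Q2=[P3]
t=32-40: P3@Q2 runs 8, rem=1, quantum used, demote→Q2. Q0=[] Q1=[] Q2=[P3]
t=40-41: P3@Q2 runs 1, rem=0, completes. Q0=[] Q1=[] Q2=[]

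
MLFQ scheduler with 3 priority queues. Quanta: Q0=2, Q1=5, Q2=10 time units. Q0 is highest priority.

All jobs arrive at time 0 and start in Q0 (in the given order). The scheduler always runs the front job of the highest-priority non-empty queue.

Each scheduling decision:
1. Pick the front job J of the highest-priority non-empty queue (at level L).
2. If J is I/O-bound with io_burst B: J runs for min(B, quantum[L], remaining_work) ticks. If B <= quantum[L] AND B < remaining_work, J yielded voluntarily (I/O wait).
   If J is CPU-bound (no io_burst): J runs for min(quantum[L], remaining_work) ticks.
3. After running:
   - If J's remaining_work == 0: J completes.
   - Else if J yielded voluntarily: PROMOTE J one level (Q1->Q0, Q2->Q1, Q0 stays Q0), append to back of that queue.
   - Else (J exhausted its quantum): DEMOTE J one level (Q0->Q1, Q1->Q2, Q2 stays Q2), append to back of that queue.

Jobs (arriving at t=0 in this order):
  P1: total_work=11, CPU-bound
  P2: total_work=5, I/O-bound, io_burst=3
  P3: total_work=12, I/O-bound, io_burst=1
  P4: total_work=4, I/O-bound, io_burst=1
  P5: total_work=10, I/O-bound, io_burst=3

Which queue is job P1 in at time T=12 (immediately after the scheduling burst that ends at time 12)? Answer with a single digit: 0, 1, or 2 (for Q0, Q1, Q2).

Answer: 1

Derivation:
t=0-2: P1@Q0 runs 2, rem=9, quantum used, demote→Q1. Q0=[P2,P3,P4,P5] Q1=[P1] Q2=[]
t=2-4: P2@Q0 runs 2, rem=3, quantum used, demote→Q1. Q0=[P3,P4,P5] Q1=[P1,P2] Q2=[]
t=4-5: P3@Q0 runs 1, rem=11, I/O yield, promote→Q0. Q0=[P4,P5,P3] Q1=[P1,P2] Q2=[]
t=5-6: P4@Q0 runs 1, rem=3, I/O yield, promote→Q0. Q0=[P5,P3,P4] Q1=[P1,P2] Q2=[]
t=6-8: P5@Q0 runs 2, rem=8, quantum used, demote→Q1. Q0=[P3,P4] Q1=[P1,P2,P5] Q2=[]
t=8-9: P3@Q0 runs 1, rem=10, I/O yield, promote→Q0. Q0=[P4,P3] Q1=[P1,P2,P5] Q2=[]
t=9-10: P4@Q0 runs 1, rem=2, I/O yield, promote→Q0. Q0=[P3,P4] Q1=[P1,P2,P5] Q2=[]
t=10-11: P3@Q0 runs 1, rem=9, I/O yield, promote→Q0. Q0=[P4,P3] Q1=[P1,P2,P5] Q2=[]
t=11-12: P4@Q0 runs 1, rem=1, I/O yield, promote→Q0. Q0=[P3,P4] Q1=[P1,P2,P5] Q2=[]
t=12-13: P3@Q0 runs 1, rem=8, I/O yield, promote→Q0. Q0=[P4,P3] Q1=[P1,P2,P5] Q2=[]
t=13-14: P4@Q0 runs 1, rem=0, completes. Q0=[P3] Q1=[P1,P2,P5] Q2=[]
t=14-15: P3@Q0 runs 1, rem=7, I/O yield, promote→Q0. Q0=[P3] Q1=[P1,P2,P5] Q2=[]
t=15-16: P3@Q0 runs 1, rem=6, I/O yield, promote→Q0. Q0=[P3] Q1=[P1,P2,P5] Q2=[]
t=16-17: P3@Q0 runs 1, rem=5, I/O yield, promote→Q0. Q0=[P3] Q1=[P1,P2,P5] Q2=[]
t=17-18: P3@Q0 runs 1, rem=4, I/O yield, promote→Q0. Q0=[P3] Q1=[P1,P2,P5] Q2=[]
t=18-19: P3@Q0 runs 1, rem=3, I/O yield, promote→Q0. Q0=[P3] Q1=[P1,P2,P5] Q2=[]
t=19-20: P3@Q0 runs 1, rem=2, I/O yield, promote→Q0. Q0=[P3] Q1=[P1,P2,P5] Q2=[]
t=20-21: P3@Q0 runs 1, rem=1, I/O yield, promote→Q0. Q0=[P3] Q1=[P1,P2,P5] Q2=[]
t=21-22: P3@Q0 runs 1, rem=0, completes. Q0=[] Q1=[P1,P2,P5] Q2=[]
t=22-27: P1@Q1 runs 5, rem=4, quantum used, demote→Q2. Q0=[] Q1=[P2,P5] Q2=[P1]
t=27-30: P2@Q1 runs 3, rem=0, completes. Q0=[] Q1=[P5] Q2=[P1]
t=30-33: P5@Q1 runs 3, rem=5, I/O yield, promote→Q0. Q0=[P5] Q1=[] Q2=[P1]
t=33-35: P5@Q0 runs 2, rem=3, quantum used, demote→Q1. Q0=[] Q1=[P5] Q2=[P1]
t=35-38: P5@Q1 runs 3, rem=0, completes. Q0=[] Q1=[] Q2=[P1]
t=38-42: P1@Q2 runs 4, rem=0, completes. Q0=[] Q1=[] Q2=[]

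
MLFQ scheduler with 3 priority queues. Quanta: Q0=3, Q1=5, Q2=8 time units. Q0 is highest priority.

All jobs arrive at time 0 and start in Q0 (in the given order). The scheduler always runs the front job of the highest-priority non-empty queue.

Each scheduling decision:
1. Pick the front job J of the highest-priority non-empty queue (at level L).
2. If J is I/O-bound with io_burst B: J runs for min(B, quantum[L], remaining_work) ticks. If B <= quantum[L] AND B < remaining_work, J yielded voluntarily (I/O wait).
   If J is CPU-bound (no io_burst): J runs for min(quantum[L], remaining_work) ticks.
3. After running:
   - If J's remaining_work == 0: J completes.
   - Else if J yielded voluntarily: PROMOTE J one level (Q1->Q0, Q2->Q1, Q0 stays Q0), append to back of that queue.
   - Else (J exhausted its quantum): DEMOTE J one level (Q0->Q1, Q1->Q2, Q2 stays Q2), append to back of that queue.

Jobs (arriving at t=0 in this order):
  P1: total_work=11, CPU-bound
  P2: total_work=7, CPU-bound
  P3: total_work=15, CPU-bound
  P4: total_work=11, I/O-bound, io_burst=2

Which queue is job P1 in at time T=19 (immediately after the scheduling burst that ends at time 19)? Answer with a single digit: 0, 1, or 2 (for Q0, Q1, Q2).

t=0-3: P1@Q0 runs 3, rem=8, quantum used, demote→Q1. Q0=[P2,P3,P4] Q1=[P1] Q2=[]
t=3-6: P2@Q0 runs 3, rem=4, quantum used, demote→Q1. Q0=[P3,P4] Q1=[P1,P2] Q2=[]
t=6-9: P3@Q0 runs 3, rem=12, quantum used, demote→Q1. Q0=[P4] Q1=[P1,P2,P3] Q2=[]
t=9-11: P4@Q0 runs 2, rem=9, I/O yield, promote→Q0. Q0=[P4] Q1=[P1,P2,P3] Q2=[]
t=11-13: P4@Q0 runs 2, rem=7, I/O yield, promote→Q0. Q0=[P4] Q1=[P1,P2,P3] Q2=[]
t=13-15: P4@Q0 runs 2, rem=5, I/O yield, promote→Q0. Q0=[P4] Q1=[P1,P2,P3] Q2=[]
t=15-17: P4@Q0 runs 2, rem=3, I/O yield, promote→Q0. Q0=[P4] Q1=[P1,P2,P3] Q2=[]
t=17-19: P4@Q0 runs 2, rem=1, I/O yield, promote→Q0. Q0=[P4] Q1=[P1,P2,P3] Q2=[]
t=19-20: P4@Q0 runs 1, rem=0, completes. Q0=[] Q1=[P1,P2,P3] Q2=[]
t=20-25: P1@Q1 runs 5, rem=3, quantum used, demote→Q2. Q0=[] Q1=[P2,P3] Q2=[P1]
t=25-29: P2@Q1 runs 4, rem=0, completes. Q0=[] Q1=[P3] Q2=[P1]
t=29-34: P3@Q1 runs 5, rem=7, quantum used, demote→Q2. Q0=[] Q1=[] Q2=[P1,P3]
t=34-37: P1@Q2 runs 3, rem=0, completes. Q0=[] Q1=[] Q2=[P3]
t=37-44: P3@Q2 runs 7, rem=0, completes. Q0=[] Q1=[] Q2=[]

Answer: 1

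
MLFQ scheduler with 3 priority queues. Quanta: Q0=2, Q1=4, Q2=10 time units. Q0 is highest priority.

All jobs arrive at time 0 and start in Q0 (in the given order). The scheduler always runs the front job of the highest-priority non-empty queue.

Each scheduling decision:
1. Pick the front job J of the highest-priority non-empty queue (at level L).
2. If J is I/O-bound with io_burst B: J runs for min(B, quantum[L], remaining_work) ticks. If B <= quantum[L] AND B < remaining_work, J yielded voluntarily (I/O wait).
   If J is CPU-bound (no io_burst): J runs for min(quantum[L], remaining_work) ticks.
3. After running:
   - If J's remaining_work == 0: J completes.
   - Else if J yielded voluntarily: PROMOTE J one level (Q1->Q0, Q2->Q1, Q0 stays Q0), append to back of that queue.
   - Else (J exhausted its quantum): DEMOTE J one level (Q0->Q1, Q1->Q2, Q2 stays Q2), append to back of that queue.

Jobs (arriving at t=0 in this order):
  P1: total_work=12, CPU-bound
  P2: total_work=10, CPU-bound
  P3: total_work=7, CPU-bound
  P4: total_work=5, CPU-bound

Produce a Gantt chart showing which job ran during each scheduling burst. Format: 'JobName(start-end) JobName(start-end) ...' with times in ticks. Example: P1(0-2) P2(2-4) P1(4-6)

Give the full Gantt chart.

Answer: P1(0-2) P2(2-4) P3(4-6) P4(6-8) P1(8-12) P2(12-16) P3(16-20) P4(20-23) P1(23-29) P2(29-33) P3(33-34)

Derivation:
t=0-2: P1@Q0 runs 2, rem=10, quantum used, demote→Q1. Q0=[P2,P3,P4] Q1=[P1] Q2=[]
t=2-4: P2@Q0 runs 2, rem=8, quantum used, demote→Q1. Q0=[P3,P4] Q1=[P1,P2] Q2=[]
t=4-6: P3@Q0 runs 2, rem=5, quantum used, demote→Q1. Q0=[P4] Q1=[P1,P2,P3] Q2=[]
t=6-8: P4@Q0 runs 2, rem=3, quantum used, demote→Q1. Q0=[] Q1=[P1,P2,P3,P4] Q2=[]
t=8-12: P1@Q1 runs 4, rem=6, quantum used, demote→Q2. Q0=[] Q1=[P2,P3,P4] Q2=[P1]
t=12-16: P2@Q1 runs 4, rem=4, quantum used, demote→Q2. Q0=[] Q1=[P3,P4] Q2=[P1,P2]
t=16-20: P3@Q1 runs 4, rem=1, quantum used, demote→Q2. Q0=[] Q1=[P4] Q2=[P1,P2,P3]
t=20-23: P4@Q1 runs 3, rem=0, completes. Q0=[] Q1=[] Q2=[P1,P2,P3]
t=23-29: P1@Q2 runs 6, rem=0, completes. Q0=[] Q1=[] Q2=[P2,P3]
t=29-33: P2@Q2 runs 4, rem=0, completes. Q0=[] Q1=[] Q2=[P3]
t=33-34: P3@Q2 runs 1, rem=0, completes. Q0=[] Q1=[] Q2=[]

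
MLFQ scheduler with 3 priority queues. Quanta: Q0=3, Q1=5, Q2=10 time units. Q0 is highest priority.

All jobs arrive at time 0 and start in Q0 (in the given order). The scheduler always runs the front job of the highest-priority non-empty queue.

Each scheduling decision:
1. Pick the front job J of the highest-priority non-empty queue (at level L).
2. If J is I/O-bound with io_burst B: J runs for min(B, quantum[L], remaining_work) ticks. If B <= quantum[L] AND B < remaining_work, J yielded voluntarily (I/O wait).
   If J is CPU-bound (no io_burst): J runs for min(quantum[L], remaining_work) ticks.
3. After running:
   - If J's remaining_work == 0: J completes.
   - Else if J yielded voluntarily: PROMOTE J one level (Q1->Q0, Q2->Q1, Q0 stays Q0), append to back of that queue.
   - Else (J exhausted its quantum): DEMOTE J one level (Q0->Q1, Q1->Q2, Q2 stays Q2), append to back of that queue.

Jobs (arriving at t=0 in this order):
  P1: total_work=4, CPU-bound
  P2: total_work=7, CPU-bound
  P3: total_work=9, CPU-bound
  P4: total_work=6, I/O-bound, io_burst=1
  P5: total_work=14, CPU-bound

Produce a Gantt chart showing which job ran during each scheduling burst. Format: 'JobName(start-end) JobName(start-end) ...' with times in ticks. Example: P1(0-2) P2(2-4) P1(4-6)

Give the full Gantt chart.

t=0-3: P1@Q0 runs 3, rem=1, quantum used, demote→Q1. Q0=[P2,P3,P4,P5] Q1=[P1] Q2=[]
t=3-6: P2@Q0 runs 3, rem=4, quantum used, demote→Q1. Q0=[P3,P4,P5] Q1=[P1,P2] Q2=[]
t=6-9: P3@Q0 runs 3, rem=6, quantum used, demote→Q1. Q0=[P4,P5] Q1=[P1,P2,P3] Q2=[]
t=9-10: P4@Q0 runs 1, rem=5, I/O yield, promote→Q0. Q0=[P5,P4] Q1=[P1,P2,P3] Q2=[]
t=10-13: P5@Q0 runs 3, rem=11, quantum used, demote→Q1. Q0=[P4] Q1=[P1,P2,P3,P5] Q2=[]
t=13-14: P4@Q0 runs 1, rem=4, I/O yield, promote→Q0. Q0=[P4] Q1=[P1,P2,P3,P5] Q2=[]
t=14-15: P4@Q0 runs 1, rem=3, I/O yield, promote→Q0. Q0=[P4] Q1=[P1,P2,P3,P5] Q2=[]
t=15-16: P4@Q0 runs 1, rem=2, I/O yield, promote→Q0. Q0=[P4] Q1=[P1,P2,P3,P5] Q2=[]
t=16-17: P4@Q0 runs 1, rem=1, I/O yield, promote→Q0. Q0=[P4] Q1=[P1,P2,P3,P5] Q2=[]
t=17-18: P4@Q0 runs 1, rem=0, completes. Q0=[] Q1=[P1,P2,P3,P5] Q2=[]
t=18-19: P1@Q1 runs 1, rem=0, completes. Q0=[] Q1=[P2,P3,P5] Q2=[]
t=19-23: P2@Q1 runs 4, rem=0, completes. Q0=[] Q1=[P3,P5] Q2=[]
t=23-28: P3@Q1 runs 5, rem=1, quantum used, demote→Q2. Q0=[] Q1=[P5] Q2=[P3]
t=28-33: P5@Q1 runs 5, rem=6, quantum used, demote→Q2. Q0=[] Q1=[] Q2=[P3,P5]
t=33-34: P3@Q2 runs 1, rem=0, completes. Q0=[] Q1=[] Q2=[P5]
t=34-40: P5@Q2 runs 6, rem=0, completes. Q0=[] Q1=[] Q2=[]

Answer: P1(0-3) P2(3-6) P3(6-9) P4(9-10) P5(10-13) P4(13-14) P4(14-15) P4(15-16) P4(16-17) P4(17-18) P1(18-19) P2(19-23) P3(23-28) P5(28-33) P3(33-34) P5(34-40)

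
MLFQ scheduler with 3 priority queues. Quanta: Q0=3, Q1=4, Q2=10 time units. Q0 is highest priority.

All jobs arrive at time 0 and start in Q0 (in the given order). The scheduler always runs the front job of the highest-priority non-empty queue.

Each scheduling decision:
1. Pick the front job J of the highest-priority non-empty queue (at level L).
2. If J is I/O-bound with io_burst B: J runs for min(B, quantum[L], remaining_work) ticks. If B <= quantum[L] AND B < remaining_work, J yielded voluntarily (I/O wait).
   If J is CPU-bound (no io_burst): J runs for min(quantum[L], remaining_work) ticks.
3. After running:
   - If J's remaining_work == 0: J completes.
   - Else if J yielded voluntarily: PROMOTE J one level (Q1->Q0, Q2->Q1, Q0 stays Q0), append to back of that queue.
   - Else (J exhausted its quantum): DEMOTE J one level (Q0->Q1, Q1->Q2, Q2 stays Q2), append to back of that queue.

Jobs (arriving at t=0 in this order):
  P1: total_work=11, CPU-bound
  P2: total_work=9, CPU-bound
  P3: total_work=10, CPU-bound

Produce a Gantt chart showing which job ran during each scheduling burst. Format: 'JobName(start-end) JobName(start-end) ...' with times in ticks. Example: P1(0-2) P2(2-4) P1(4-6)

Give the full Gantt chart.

Answer: P1(0-3) P2(3-6) P3(6-9) P1(9-13) P2(13-17) P3(17-21) P1(21-25) P2(25-27) P3(27-30)

Derivation:
t=0-3: P1@Q0 runs 3, rem=8, quantum used, demote→Q1. Q0=[P2,P3] Q1=[P1] Q2=[]
t=3-6: P2@Q0 runs 3, rem=6, quantum used, demote→Q1. Q0=[P3] Q1=[P1,P2] Q2=[]
t=6-9: P3@Q0 runs 3, rem=7, quantum used, demote→Q1. Q0=[] Q1=[P1,P2,P3] Q2=[]
t=9-13: P1@Q1 runs 4, rem=4, quantum used, demote→Q2. Q0=[] Q1=[P2,P3] Q2=[P1]
t=13-17: P2@Q1 runs 4, rem=2, quantum used, demote→Q2. Q0=[] Q1=[P3] Q2=[P1,P2]
t=17-21: P3@Q1 runs 4, rem=3, quantum used, demote→Q2. Q0=[] Q1=[] Q2=[P1,P2,P3]
t=21-25: P1@Q2 runs 4, rem=0, completes. Q0=[] Q1=[] Q2=[P2,P3]
t=25-27: P2@Q2 runs 2, rem=0, completes. Q0=[] Q1=[] Q2=[P3]
t=27-30: P3@Q2 runs 3, rem=0, completes. Q0=[] Q1=[] Q2=[]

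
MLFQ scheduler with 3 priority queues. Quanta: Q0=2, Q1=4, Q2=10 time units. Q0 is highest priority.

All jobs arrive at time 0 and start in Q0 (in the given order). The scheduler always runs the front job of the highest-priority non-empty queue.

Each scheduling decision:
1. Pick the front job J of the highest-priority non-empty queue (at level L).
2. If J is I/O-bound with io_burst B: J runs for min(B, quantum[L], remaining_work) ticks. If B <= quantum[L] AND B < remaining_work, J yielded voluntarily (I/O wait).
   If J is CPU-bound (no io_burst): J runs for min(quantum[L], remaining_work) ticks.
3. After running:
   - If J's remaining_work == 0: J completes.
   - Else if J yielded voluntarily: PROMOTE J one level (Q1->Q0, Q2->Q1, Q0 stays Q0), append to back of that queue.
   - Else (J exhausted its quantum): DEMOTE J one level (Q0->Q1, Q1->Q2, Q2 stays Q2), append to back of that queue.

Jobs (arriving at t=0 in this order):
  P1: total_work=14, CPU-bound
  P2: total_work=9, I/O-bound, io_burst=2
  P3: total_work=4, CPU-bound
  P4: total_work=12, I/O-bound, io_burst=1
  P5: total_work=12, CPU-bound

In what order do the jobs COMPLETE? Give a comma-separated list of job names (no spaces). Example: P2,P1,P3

Answer: P2,P4,P3,P1,P5

Derivation:
t=0-2: P1@Q0 runs 2, rem=12, quantum used, demote→Q1. Q0=[P2,P3,P4,P5] Q1=[P1] Q2=[]
t=2-4: P2@Q0 runs 2, rem=7, I/O yield, promote→Q0. Q0=[P3,P4,P5,P2] Q1=[P1] Q2=[]
t=4-6: P3@Q0 runs 2, rem=2, quantum used, demote→Q1. Q0=[P4,P5,P2] Q1=[P1,P3] Q2=[]
t=6-7: P4@Q0 runs 1, rem=11, I/O yield, promote→Q0. Q0=[P5,P2,P4] Q1=[P1,P3] Q2=[]
t=7-9: P5@Q0 runs 2, rem=10, quantum used, demote→Q1. Q0=[P2,P4] Q1=[P1,P3,P5] Q2=[]
t=9-11: P2@Q0 runs 2, rem=5, I/O yield, promote→Q0. Q0=[P4,P2] Q1=[P1,P3,P5] Q2=[]
t=11-12: P4@Q0 runs 1, rem=10, I/O yield, promote→Q0. Q0=[P2,P4] Q1=[P1,P3,P5] Q2=[]
t=12-14: P2@Q0 runs 2, rem=3, I/O yield, promote→Q0. Q0=[P4,P2] Q1=[P1,P3,P5] Q2=[]
t=14-15: P4@Q0 runs 1, rem=9, I/O yield, promote→Q0. Q0=[P2,P4] Q1=[P1,P3,P5] Q2=[]
t=15-17: P2@Q0 runs 2, rem=1, I/O yield, promote→Q0. Q0=[P4,P2] Q1=[P1,P3,P5] Q2=[]
t=17-18: P4@Q0 runs 1, rem=8, I/O yield, promote→Q0. Q0=[P2,P4] Q1=[P1,P3,P5] Q2=[]
t=18-19: P2@Q0 runs 1, rem=0, completes. Q0=[P4] Q1=[P1,P3,P5] Q2=[]
t=19-20: P4@Q0 runs 1, rem=7, I/O yield, promote→Q0. Q0=[P4] Q1=[P1,P3,P5] Q2=[]
t=20-21: P4@Q0 runs 1, rem=6, I/O yield, promote→Q0. Q0=[P4] Q1=[P1,P3,P5] Q2=[]
t=21-22: P4@Q0 runs 1, rem=5, I/O yield, promote→Q0. Q0=[P4] Q1=[P1,P3,P5] Q2=[]
t=22-23: P4@Q0 runs 1, rem=4, I/O yield, promote→Q0. Q0=[P4] Q1=[P1,P3,P5] Q2=[]
t=23-24: P4@Q0 runs 1, rem=3, I/O yield, promote→Q0. Q0=[P4] Q1=[P1,P3,P5] Q2=[]
t=24-25: P4@Q0 runs 1, rem=2, I/O yield, promote→Q0. Q0=[P4] Q1=[P1,P3,P5] Q2=[]
t=25-26: P4@Q0 runs 1, rem=1, I/O yield, promote→Q0. Q0=[P4] Q1=[P1,P3,P5] Q2=[]
t=26-27: P4@Q0 runs 1, rem=0, completes. Q0=[] Q1=[P1,P3,P5] Q2=[]
t=27-31: P1@Q1 runs 4, rem=8, quantum used, demote→Q2. Q0=[] Q1=[P3,P5] Q2=[P1]
t=31-33: P3@Q1 runs 2, rem=0, completes. Q0=[] Q1=[P5] Q2=[P1]
t=33-37: P5@Q1 runs 4, rem=6, quantum used, demote→Q2. Q0=[] Q1=[] Q2=[P1,P5]
t=37-45: P1@Q2 runs 8, rem=0, completes. Q0=[] Q1=[] Q2=[P5]
t=45-51: P5@Q2 runs 6, rem=0, completes. Q0=[] Q1=[] Q2=[]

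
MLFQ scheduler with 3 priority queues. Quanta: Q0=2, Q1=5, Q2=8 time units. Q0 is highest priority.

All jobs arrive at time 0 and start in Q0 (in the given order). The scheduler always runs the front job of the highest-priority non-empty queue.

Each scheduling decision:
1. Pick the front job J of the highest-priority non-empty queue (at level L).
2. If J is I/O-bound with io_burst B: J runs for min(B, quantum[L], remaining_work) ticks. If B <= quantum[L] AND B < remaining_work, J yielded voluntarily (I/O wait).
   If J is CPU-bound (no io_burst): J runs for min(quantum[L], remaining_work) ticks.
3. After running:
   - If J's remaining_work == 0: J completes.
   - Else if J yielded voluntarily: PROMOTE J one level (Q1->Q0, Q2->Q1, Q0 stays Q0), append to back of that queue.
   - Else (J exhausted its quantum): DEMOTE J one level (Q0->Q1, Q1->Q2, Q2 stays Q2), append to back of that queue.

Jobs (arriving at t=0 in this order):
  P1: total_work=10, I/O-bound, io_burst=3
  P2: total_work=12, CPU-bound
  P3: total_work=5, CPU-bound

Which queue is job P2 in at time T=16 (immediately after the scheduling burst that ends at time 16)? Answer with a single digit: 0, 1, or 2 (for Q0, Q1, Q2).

t=0-2: P1@Q0 runs 2, rem=8, quantum used, demote→Q1. Q0=[P2,P3] Q1=[P1] Q2=[]
t=2-4: P2@Q0 runs 2, rem=10, quantum used, demote→Q1. Q0=[P3] Q1=[P1,P2] Q2=[]
t=4-6: P3@Q0 runs 2, rem=3, quantum used, demote→Q1. Q0=[] Q1=[P1,P2,P3] Q2=[]
t=6-9: P1@Q1 runs 3, rem=5, I/O yield, promote→Q0. Q0=[P1] Q1=[P2,P3] Q2=[]
t=9-11: P1@Q0 runs 2, rem=3, quantum used, demote→Q1. Q0=[] Q1=[P2,P3,P1] Q2=[]
t=11-16: P2@Q1 runs 5, rem=5, quantum used, demote→Q2. Q0=[] Q1=[P3,P1] Q2=[P2]
t=16-19: P3@Q1 runs 3, rem=0, completes. Q0=[] Q1=[P1] Q2=[P2]
t=19-22: P1@Q1 runs 3, rem=0, completes. Q0=[] Q1=[] Q2=[P2]
t=22-27: P2@Q2 runs 5, rem=0, completes. Q0=[] Q1=[] Q2=[]

Answer: 2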